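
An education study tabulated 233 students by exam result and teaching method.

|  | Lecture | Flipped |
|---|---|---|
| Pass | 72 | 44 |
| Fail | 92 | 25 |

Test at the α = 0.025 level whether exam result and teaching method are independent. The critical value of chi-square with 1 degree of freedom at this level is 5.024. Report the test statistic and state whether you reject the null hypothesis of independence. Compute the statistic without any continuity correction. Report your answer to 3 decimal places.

Row totals: 116, 117. Column totals: 164, 69. Grand total N = 233.
Expected counts (row total × column total / N):
  Pass, Lecture: 116×164/233 = 81.6481
  Pass, Flipped: 116×69/233 = 34.3519
  Fail, Lecture: 117×164/233 = 82.3519
  Fail, Flipped: 117×69/233 = 34.6481
Contributions (O − E)²/E:
  (72 − 81.6481)²/81.6481 = 1.1401
  (44 − 34.3519)²/34.3519 = 2.7098
  (92 − 82.3519)²/82.3519 = 1.1303
  (25 − 34.6481)²/34.6481 = 2.6866
χ² = 1.1401 + 2.7098 + 1.1303 + 2.6866 = 7.667
df = (2−1)(2−1) = 1. Since 7.667 > 5.024, reject the null hypothesis of independence at α = 0.025.

7.667; reject H₀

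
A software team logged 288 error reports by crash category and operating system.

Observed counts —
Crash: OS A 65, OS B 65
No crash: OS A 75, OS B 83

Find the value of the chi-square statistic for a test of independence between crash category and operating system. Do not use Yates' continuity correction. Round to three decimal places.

Row totals: 130, 158. Column totals: 140, 148. Grand total N = 288.
Expected counts (row total × column total / N):
  Crash, OS A: 130×140/288 = 63.1944
  Crash, OS B: 130×148/288 = 66.8056
  No crash, OS A: 158×140/288 = 76.8056
  No crash, OS B: 158×148/288 = 81.1944
Contributions (O − E)²/E:
  (65 − 63.1944)²/63.1944 = 0.0516
  (65 − 66.8056)²/66.8056 = 0.0488
  (75 − 76.8056)²/76.8056 = 0.0424
  (83 − 81.1944)²/81.1944 = 0.0402
χ² = 0.0516 + 0.0488 + 0.0424 + 0.0402 = 0.183

0.183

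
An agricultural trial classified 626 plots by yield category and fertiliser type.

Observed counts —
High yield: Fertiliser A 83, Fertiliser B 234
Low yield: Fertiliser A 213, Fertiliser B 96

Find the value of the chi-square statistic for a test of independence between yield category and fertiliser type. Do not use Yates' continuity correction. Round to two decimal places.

114.72

Row totals: 317, 309. Column totals: 296, 330. Grand total N = 626.
Expected counts (row total × column total / N):
  High yield, Fertiliser A: 317×296/626 = 149.891
  High yield, Fertiliser B: 317×330/626 = 167.109
  Low yield, Fertiliser A: 309×296/626 = 146.109
  Low yield, Fertiliser B: 309×330/626 = 162.891
Contributions (O − E)²/E:
  (83 − 149.891)²/149.891 = 29.8511
  (234 − 167.109)²/167.109 = 26.7754
  (213 − 146.109)²/146.109 = 30.6238
  (96 − 162.891)²/162.891 = 27.4687
χ² = 29.8511 + 26.7754 + 30.6238 + 27.4687 = 114.72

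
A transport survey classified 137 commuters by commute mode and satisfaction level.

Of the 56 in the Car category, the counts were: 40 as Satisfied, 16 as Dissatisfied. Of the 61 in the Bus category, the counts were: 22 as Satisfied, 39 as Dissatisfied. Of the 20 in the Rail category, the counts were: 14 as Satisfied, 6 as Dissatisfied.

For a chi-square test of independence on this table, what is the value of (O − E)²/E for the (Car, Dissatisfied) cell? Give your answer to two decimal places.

Row total (Car) = 56; column total (Dissatisfied) = 61; N = 137.
Expected count E = 56 × 61 / 137 = 24.934.
Contribution = (O − E)²/E = (16 − 24.934)² / 24.934 = 3.20.

3.20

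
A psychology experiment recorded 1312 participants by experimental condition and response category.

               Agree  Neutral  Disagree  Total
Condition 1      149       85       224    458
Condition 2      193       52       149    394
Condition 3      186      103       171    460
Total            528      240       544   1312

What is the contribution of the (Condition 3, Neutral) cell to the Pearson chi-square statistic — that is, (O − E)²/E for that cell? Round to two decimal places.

Row total (Condition 3) = 460; column total (Neutral) = 240; N = 1312.
Expected count E = 460 × 240 / 1312 = 84.146.
Contribution = (O − E)²/E = (103 − 84.146)² / 84.146 = 4.22.

4.22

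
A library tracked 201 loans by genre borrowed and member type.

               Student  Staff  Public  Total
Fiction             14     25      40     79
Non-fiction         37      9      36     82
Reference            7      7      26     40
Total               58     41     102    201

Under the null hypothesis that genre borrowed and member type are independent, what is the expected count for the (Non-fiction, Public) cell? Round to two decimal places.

41.61

Row total (Non-fiction) = 82; column total (Public) = 102; grand total N = 201.
Expected count = (row total × column total) / N = 82 × 102 / 201 = 41.61.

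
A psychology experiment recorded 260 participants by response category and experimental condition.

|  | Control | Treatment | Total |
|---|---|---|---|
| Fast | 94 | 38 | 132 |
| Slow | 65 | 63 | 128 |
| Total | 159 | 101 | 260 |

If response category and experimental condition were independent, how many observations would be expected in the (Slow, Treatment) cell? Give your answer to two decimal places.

49.72

Row total (Slow) = 128; column total (Treatment) = 101; grand total N = 260.
Expected count = (row total × column total) / N = 128 × 101 / 260 = 49.72.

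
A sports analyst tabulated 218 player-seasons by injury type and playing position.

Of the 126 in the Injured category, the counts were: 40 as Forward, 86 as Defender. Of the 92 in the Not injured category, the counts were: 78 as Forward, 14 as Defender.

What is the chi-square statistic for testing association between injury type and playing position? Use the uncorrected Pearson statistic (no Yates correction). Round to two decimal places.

60.24

Row totals: 126, 92. Column totals: 118, 100. Grand total N = 218.
Expected counts (row total × column total / N):
  Injured, Forward: 126×118/218 = 68.202
  Injured, Defender: 126×100/218 = 57.798
  Not injured, Forward: 92×118/218 = 49.798
  Not injured, Defender: 92×100/218 = 42.202
Contributions (O − E)²/E:
  (40 − 68.202)²/68.202 = 11.6617
  (86 − 57.798)²/57.798 = 13.7609
  (78 − 49.798)²/49.798 = 15.9716
  (14 − 42.202)²/42.202 = 18.8463
χ² = 11.6617 + 13.7609 + 15.9716 + 18.8463 = 60.24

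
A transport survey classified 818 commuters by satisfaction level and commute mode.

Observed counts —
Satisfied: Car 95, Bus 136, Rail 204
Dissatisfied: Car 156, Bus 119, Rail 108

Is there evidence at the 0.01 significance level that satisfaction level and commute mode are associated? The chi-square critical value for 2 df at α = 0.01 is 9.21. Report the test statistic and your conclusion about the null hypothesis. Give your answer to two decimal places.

42.36; reject H₀

Row totals: 435, 383. Column totals: 251, 255, 312. Grand total N = 818.
Expected counts (row total × column total / N):
  Satisfied, Car: 435×251/818 = 133.478
  Satisfied, Bus: 435×255/818 = 135.605
  Satisfied, Rail: 435×312/818 = 165.917
  Dissatisfied, Car: 383×251/818 = 117.522
  Dissatisfied, Bus: 383×255/818 = 119.395
  Dissatisfied, Rail: 383×312/818 = 146.083
Contributions (O − E)²/E:
  (95 − 133.478)²/133.478 = 11.0921
  (136 − 135.605)²/135.605 = 0.0012
  (204 − 165.917)²/165.917 = 8.7412
  (156 − 117.522)²/117.522 = 12.5981
  (119 − 119.395)²/119.395 = 0.0013
  (108 − 146.083)²/146.083 = 9.9280
χ² = 11.0921 + 0.0012 + 8.7412 + 12.5981 + 0.0013 + 9.9280 = 42.36
df = (2−1)(3−1) = 2. Since 42.36 > 9.21, reject the null hypothesis of independence at α = 0.01.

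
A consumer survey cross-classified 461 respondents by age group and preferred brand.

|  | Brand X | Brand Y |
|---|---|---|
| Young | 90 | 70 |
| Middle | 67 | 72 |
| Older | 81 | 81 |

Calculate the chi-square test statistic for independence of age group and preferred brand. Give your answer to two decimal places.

2.19

Row totals: 160, 139, 162. Column totals: 238, 223. Grand total N = 461.
Expected counts (row total × column total / N):
  Young, Brand X: 160×238/461 = 82.603
  Young, Brand Y: 160×223/461 = 77.397
  Middle, Brand X: 139×238/461 = 71.761
  Middle, Brand Y: 139×223/461 = 67.239
  Older, Brand X: 162×238/461 = 83.636
  Older, Brand Y: 162×223/461 = 78.364
Contributions (O − E)²/E:
  (90 − 82.603)²/82.603 = 0.6624
  (70 − 77.397)²/77.397 = 0.7069
  (67 − 71.761)²/71.761 = 0.3159
  (72 − 67.239)²/67.239 = 0.3371
  (81 − 83.636)²/83.636 = 0.0831
  (81 − 78.364)²/78.364 = 0.0887
χ² = 0.6624 + 0.7069 + 0.3159 + 0.3371 + 0.0831 + 0.0887 = 2.19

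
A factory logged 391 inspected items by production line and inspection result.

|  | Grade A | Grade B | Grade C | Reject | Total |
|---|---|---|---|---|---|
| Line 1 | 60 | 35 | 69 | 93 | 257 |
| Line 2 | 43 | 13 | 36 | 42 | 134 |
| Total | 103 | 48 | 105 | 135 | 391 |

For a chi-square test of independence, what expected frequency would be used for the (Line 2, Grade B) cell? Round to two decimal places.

Row total (Line 2) = 134; column total (Grade B) = 48; grand total N = 391.
Expected count = (row total × column total) / N = 134 × 48 / 391 = 16.45.

16.45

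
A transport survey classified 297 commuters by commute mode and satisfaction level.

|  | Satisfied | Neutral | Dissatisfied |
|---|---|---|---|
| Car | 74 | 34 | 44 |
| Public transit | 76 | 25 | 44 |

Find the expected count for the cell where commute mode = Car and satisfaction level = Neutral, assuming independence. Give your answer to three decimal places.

Row total (Car) = 152; column total (Neutral) = 59; grand total N = 297.
Expected count = (row total × column total) / N = 152 × 59 / 297 = 30.195.

30.195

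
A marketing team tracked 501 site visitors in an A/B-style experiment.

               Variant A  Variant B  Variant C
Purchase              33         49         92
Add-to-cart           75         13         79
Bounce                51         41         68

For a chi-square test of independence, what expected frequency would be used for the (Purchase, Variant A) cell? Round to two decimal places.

Row total (Purchase) = 174; column total (Variant A) = 159; grand total N = 501.
Expected count = (row total × column total) / N = 174 × 159 / 501 = 55.22.

55.22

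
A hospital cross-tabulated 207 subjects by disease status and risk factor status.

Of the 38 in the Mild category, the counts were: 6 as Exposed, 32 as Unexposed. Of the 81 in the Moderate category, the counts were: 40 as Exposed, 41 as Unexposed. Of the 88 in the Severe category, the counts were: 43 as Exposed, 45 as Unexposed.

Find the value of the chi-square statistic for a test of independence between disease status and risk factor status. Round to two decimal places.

14.06

Row totals: 38, 81, 88. Column totals: 89, 118. Grand total N = 207.
Expected counts (row total × column total / N):
  Mild, Exposed: 38×89/207 = 16.338
  Mild, Unexposed: 38×118/207 = 21.662
  Moderate, Exposed: 81×89/207 = 34.826
  Moderate, Unexposed: 81×118/207 = 46.174
  Severe, Exposed: 88×89/207 = 37.836
  Severe, Unexposed: 88×118/207 = 50.164
Contributions (O − E)²/E:
  (6 − 16.338)²/16.338 = 6.5415
  (32 − 21.662)²/21.662 = 4.9337
  (40 − 34.826)²/34.826 = 0.7687
  (41 − 46.174)²/46.174 = 0.5798
  (43 − 37.836)²/37.836 = 0.7048
  (45 − 50.164)²/50.164 = 0.5316
χ² = 6.5415 + 4.9337 + 0.7687 + 0.5798 + 0.7048 + 0.5316 = 14.06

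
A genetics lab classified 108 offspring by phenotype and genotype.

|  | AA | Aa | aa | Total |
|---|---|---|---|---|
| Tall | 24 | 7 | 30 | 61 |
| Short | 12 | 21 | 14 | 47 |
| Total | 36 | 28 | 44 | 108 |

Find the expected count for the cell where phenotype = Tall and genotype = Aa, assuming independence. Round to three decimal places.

Row total (Tall) = 61; column total (Aa) = 28; grand total N = 108.
Expected count = (row total × column total) / N = 61 × 28 / 108 = 15.815.

15.815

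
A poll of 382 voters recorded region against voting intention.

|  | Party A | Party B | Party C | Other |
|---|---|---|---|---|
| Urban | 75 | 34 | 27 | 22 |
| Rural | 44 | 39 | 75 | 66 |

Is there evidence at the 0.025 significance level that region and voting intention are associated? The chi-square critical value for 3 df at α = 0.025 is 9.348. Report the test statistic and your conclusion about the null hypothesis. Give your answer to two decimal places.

Row totals: 158, 224. Column totals: 119, 73, 102, 88. Grand total N = 382.
Expected counts (row total × column total / N):
  Urban, Party A: 158×119/382 = 49.220
  Urban, Party B: 158×73/382 = 30.194
  Urban, Party C: 158×102/382 = 42.188
  Urban, Other: 158×88/382 = 36.398
  Rural, Party A: 224×119/382 = 69.780
  Rural, Party B: 224×73/382 = 42.806
  Rural, Party C: 224×102/382 = 59.812
  Rural, Other: 224×88/382 = 51.602
Contributions (O − E)²/E:
  (75 − 49.220)²/49.220 = 13.5028
  (34 − 30.194)²/30.194 = 0.4798
  (27 − 42.188)²/42.188 = 5.4678
  (22 − 36.398)²/36.398 = 5.6954
  (44 − 69.780)²/69.780 = 9.5243
  (39 − 42.806)²/42.806 = 0.3384
  (75 − 59.812)²/59.812 = 3.8567
  (66 − 51.602)²/51.602 = 4.0173
χ² = 13.5028 + 0.4798 + 5.4678 + 5.6954 + 9.5243 + 0.3384 + 3.8567 + 4.0173 = 42.88
df = (2−1)(4−1) = 3. Since 42.88 > 9.348, reject the null hypothesis of independence at α = 0.025.

42.88; reject H₀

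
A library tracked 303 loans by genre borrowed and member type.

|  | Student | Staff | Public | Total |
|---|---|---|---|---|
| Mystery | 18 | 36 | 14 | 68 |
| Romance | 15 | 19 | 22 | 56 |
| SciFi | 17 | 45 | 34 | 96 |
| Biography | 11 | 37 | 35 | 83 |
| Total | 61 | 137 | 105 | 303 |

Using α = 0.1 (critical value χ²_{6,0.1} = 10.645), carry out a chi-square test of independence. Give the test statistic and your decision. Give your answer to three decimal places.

Grand total N = 303.
Expected counts (row total × column total / N):
  Mystery, Student: 68×61/303 = 13.68977
  Mystery, Staff: 68×137/303 = 30.74587
  Mystery, Public: 68×105/303 = 23.56436
  Romance, Student: 56×61/303 = 11.27393
  Romance, Staff: 56×137/303 = 25.32013
  Romance, Public: 56×105/303 = 19.40594
  SciFi, Student: 96×61/303 = 19.32673
  SciFi, Staff: 96×137/303 = 43.40594
  SciFi, Public: 96×105/303 = 33.26733
  Biography, Student: 83×61/303 = 16.70957
  Biography, Staff: 83×137/303 = 37.52805
  Biography, Public: 83×105/303 = 28.76238
Contributions (O − E)²/E:
  (18 − 13.68977)²/13.68977 = 1.3571
  (36 − 30.74587)²/30.74587 = 0.8979
  (14 − 23.56436)²/23.56436 = 3.8820
  (15 − 11.27393)²/11.27393 = 1.2315
  (19 − 25.32013)²/25.32013 = 1.5776
  (22 − 19.40594)²/19.40594 = 0.3468
  (17 − 19.32673)²/19.32673 = 0.2801
  (45 − 43.40594)²/43.40594 = 0.0585
  (34 − 33.26733)²/33.26733 = 0.0161
  (11 − 16.70957)²/16.70957 = 1.9509
  (37 − 37.52805)²/37.52805 = 0.0074
  (35 − 28.76238)²/28.76238 = 1.3527
χ² = 1.3571 + 0.8979 + 3.8820 + 1.2315 + 1.5776 + 0.3468 + 0.2801 + 0.0585 + 0.0161 + 1.9509 + 0.0074 + 1.3527 = 12.959
df = (4−1)(3−1) = 6. Since 12.959 > 10.645, reject the null hypothesis of independence at α = 0.1.

12.959; reject H₀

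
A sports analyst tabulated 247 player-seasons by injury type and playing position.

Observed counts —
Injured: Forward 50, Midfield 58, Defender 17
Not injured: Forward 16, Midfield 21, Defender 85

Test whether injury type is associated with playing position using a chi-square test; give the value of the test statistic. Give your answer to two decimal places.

Row totals: 125, 122. Column totals: 66, 79, 102. Grand total N = 247.
Expected counts (row total × column total / N):
  Injured, Forward: 125×66/247 = 33.401
  Injured, Midfield: 125×79/247 = 39.980
  Injured, Defender: 125×102/247 = 51.619
  Not injured, Forward: 122×66/247 = 32.599
  Not injured, Midfield: 122×79/247 = 39.020
  Not injured, Defender: 122×102/247 = 50.381
Contributions (O − E)²/E:
  (50 − 33.401)²/33.401 = 8.2491
  (58 − 39.980)²/39.980 = 8.1221
  (17 − 51.619)²/51.619 = 23.2177
  (16 − 32.599)²/32.599 = 8.4520
  (21 − 39.020)²/39.020 = 8.3219
  (85 − 50.381)²/50.381 = 23.7882
χ² = 8.2491 + 8.1221 + 23.2177 + 8.4520 + 8.3219 + 23.7882 = 80.15

80.15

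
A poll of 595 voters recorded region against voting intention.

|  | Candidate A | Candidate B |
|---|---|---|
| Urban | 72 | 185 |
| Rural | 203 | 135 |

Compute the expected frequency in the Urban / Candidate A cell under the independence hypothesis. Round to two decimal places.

118.78

Row total (Urban) = 257; column total (Candidate A) = 275; grand total N = 595.
Expected count = (row total × column total) / N = 257 × 275 / 595 = 118.78.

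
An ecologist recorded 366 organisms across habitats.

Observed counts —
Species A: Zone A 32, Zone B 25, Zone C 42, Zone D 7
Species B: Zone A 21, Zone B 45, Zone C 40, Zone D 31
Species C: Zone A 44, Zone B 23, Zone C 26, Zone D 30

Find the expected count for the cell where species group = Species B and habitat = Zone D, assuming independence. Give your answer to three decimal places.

25.454

Row total (Species B) = 137; column total (Zone D) = 68; grand total N = 366.
Expected count = (row total × column total) / N = 137 × 68 / 366 = 25.454.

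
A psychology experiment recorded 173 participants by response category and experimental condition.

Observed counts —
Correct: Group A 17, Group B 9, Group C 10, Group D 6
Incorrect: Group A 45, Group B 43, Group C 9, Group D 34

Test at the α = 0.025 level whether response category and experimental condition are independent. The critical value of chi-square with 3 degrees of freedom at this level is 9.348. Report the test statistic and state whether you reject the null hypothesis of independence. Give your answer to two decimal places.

Row totals: 42, 131. Column totals: 62, 52, 19, 40. Grand total N = 173.
Expected counts (row total × column total / N):
  Correct, Group A: 42×62/173 = 15.052
  Correct, Group B: 42×52/173 = 12.624
  Correct, Group C: 42×19/173 = 4.613
  Correct, Group D: 42×40/173 = 9.711
  Incorrect, Group A: 131×62/173 = 46.948
  Incorrect, Group B: 131×52/173 = 39.376
  Incorrect, Group C: 131×19/173 = 14.387
  Incorrect, Group D: 131×40/173 = 30.289
Contributions (O − E)²/E:
  (17 − 15.052)²/15.052 = 0.2521
  (9 − 12.624)²/12.624 = 1.0403
  (10 − 4.613)²/4.613 = 6.2909
  (6 − 9.711)²/9.711 = 1.4181
  (45 − 46.948)²/46.948 = 0.0808
  (43 − 39.376)²/39.376 = 0.3335
  (9 − 14.387)²/14.387 = 2.0171
  (34 − 30.289)²/30.289 = 0.4547
χ² = 0.2521 + 1.0403 + 6.2909 + 1.4181 + 0.0808 + 0.3335 + 2.0171 + 0.4547 = 11.89
df = (2−1)(4−1) = 3. Since 11.89 > 9.348, reject the null hypothesis of independence at α = 0.025.

11.89; reject H₀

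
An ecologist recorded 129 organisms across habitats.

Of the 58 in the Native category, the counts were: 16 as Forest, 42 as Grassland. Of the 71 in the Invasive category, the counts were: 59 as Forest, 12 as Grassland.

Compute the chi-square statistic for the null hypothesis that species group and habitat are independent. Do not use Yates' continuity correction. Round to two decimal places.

Row totals: 58, 71. Column totals: 75, 54. Grand total N = 129.
Expected counts (row total × column total / N):
  Native, Forest: 58×75/129 = 33.721
  Native, Grassland: 58×54/129 = 24.279
  Invasive, Forest: 71×75/129 = 41.279
  Invasive, Grassland: 71×54/129 = 29.721
Contributions (O − E)²/E:
  (16 − 33.721)²/33.721 = 9.3127
  (42 − 24.279)²/24.279 = 12.9344
  (59 − 41.279)²/41.279 = 7.6076
  (12 − 29.721)²/29.721 = 10.5661
χ² = 9.3127 + 12.9344 + 7.6076 + 10.5661 = 40.42

40.42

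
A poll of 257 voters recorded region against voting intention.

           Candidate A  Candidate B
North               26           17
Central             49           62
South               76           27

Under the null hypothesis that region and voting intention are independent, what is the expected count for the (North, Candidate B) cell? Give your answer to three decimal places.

Row total (North) = 43; column total (Candidate B) = 106; grand total N = 257.
Expected count = (row total × column total) / N = 43 × 106 / 257 = 17.735.

17.735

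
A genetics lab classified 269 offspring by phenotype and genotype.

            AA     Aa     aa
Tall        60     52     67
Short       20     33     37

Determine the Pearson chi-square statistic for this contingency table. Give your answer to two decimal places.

Row totals: 179, 90. Column totals: 80, 85, 104. Grand total N = 269.
Expected counts (row total × column total / N):
  Tall, AA: 179×80/269 = 53.234
  Tall, Aa: 179×85/269 = 56.561
  Tall, aa: 179×104/269 = 69.204
  Short, AA: 90×80/269 = 26.766
  Short, Aa: 90×85/269 = 28.439
  Short, aa: 90×104/269 = 34.796
Contributions (O − E)²/E:
  (60 − 53.234)²/53.234 = 0.8600
  (52 − 56.561)²/56.561 = 0.3678
  (67 − 69.204)²/69.204 = 0.0702
  (20 − 26.766)²/26.766 = 1.7103
  (33 − 28.439)²/28.439 = 0.7315
  (37 − 34.796)²/34.796 = 0.1396
χ² = 0.8600 + 0.3678 + 0.0702 + 1.7103 + 0.7315 + 0.1396 = 3.88

3.88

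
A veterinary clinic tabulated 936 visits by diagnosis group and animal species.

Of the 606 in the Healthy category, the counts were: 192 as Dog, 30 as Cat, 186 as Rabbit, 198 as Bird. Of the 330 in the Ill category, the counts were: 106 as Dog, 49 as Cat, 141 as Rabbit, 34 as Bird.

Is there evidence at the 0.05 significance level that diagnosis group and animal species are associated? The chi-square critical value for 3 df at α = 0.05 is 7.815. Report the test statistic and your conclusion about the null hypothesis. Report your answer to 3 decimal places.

76.806; reject H₀

Row totals: 606, 330. Column totals: 298, 79, 327, 232. Grand total N = 936.
Expected counts (row total × column total / N):
  Healthy, Dog: 606×298/936 = 192.9359
  Healthy, Cat: 606×79/936 = 51.1474
  Healthy, Rabbit: 606×327/936 = 211.7115
  Healthy, Bird: 606×232/936 = 150.2051
  Ill, Dog: 330×298/936 = 105.0641
  Ill, Cat: 330×79/936 = 27.8526
  Ill, Rabbit: 330×327/936 = 115.2885
  Ill, Bird: 330×232/936 = 81.7949
Contributions (O − E)²/E:
  (192 − 192.9359)²/192.9359 = 0.0045
  (30 − 51.1474)²/51.1474 = 8.7436
  (186 − 211.7115)²/211.7115 = 3.1226
  (198 − 150.2051)²/150.2051 = 15.2082
  (106 − 105.0641)²/105.0641 = 0.0083
  (49 − 27.8526)²/27.8526 = 16.0564
  (141 − 115.2885)²/115.2885 = 5.7341
  (34 − 81.7949)²/81.7949 = 27.9278
χ² = 0.0045 + 8.7436 + 3.1226 + 15.2082 + 0.0083 + 16.0564 + 5.7341 + 27.9278 = 76.806
df = (2−1)(4−1) = 3. Since 76.806 > 7.815, reject the null hypothesis of independence at α = 0.05.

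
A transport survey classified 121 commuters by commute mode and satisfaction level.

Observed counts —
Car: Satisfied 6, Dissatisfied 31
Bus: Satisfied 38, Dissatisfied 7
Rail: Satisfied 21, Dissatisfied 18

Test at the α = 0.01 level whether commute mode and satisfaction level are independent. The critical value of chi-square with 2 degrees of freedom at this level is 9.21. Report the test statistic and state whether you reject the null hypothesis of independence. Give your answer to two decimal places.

Row totals: 37, 45, 39. Column totals: 65, 56. Grand total N = 121.
Expected counts (row total × column total / N):
  Car, Satisfied: 37×65/121 = 19.876
  Car, Dissatisfied: 37×56/121 = 17.124
  Bus, Satisfied: 45×65/121 = 24.174
  Bus, Dissatisfied: 45×56/121 = 20.826
  Rail, Satisfied: 39×65/121 = 20.950
  Rail, Dissatisfied: 39×56/121 = 18.050
Contributions (O − E)²/E:
  (6 − 19.876)²/19.876 = 9.6872
  (31 − 17.124)²/17.124 = 11.2441
  (38 − 24.174)²/24.174 = 7.9076
  (7 − 20.826)²/20.826 = 9.1788
  (21 − 20.950)²/20.950 = 0.0001
  (18 − 18.050)²/18.050 = 0.0001
χ² = 9.6872 + 11.2441 + 7.9076 + 9.1788 + 0.0001 + 0.0001 = 38.02
df = (3−1)(2−1) = 2. Since 38.02 > 9.21, reject the null hypothesis of independence at α = 0.01.

38.02; reject H₀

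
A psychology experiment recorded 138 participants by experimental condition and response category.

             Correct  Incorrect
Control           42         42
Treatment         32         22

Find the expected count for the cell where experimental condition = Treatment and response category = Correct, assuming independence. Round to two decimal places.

28.96

Row total (Treatment) = 54; column total (Correct) = 74; grand total N = 138.
Expected count = (row total × column total) / N = 54 × 74 / 138 = 28.96.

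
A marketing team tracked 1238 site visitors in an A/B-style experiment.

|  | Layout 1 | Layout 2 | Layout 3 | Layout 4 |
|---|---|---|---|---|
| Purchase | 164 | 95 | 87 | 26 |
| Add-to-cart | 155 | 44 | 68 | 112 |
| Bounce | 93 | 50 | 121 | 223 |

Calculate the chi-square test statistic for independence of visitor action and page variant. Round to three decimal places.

Row totals: 372, 379, 487. Column totals: 412, 189, 276, 361. Grand total N = 1238.
Expected counts (row total × column total / N):
  Purchase, Layout 1: 372×412/1238 = 123.7997
  Purchase, Layout 2: 372×189/1238 = 56.7916
  Purchase, Layout 3: 372×276/1238 = 82.9338
  Purchase, Layout 4: 372×361/1238 = 108.4750
  Add-to-cart, Layout 1: 379×412/1238 = 126.1292
  Add-to-cart, Layout 2: 379×189/1238 = 57.8603
  Add-to-cart, Layout 3: 379×276/1238 = 84.4943
  Add-to-cart, Layout 4: 379×361/1238 = 110.5162
  Bounce, Layout 1: 487×412/1238 = 162.0711
  Bounce, Layout 2: 487×189/1238 = 74.3481
  Bounce, Layout 3: 487×276/1238 = 108.5719
  Bounce, Layout 4: 487×361/1238 = 142.0089
Contributions (O − E)²/E:
  (164 − 123.7997)²/123.7997 = 13.0539
  (95 − 56.7916)²/56.7916 = 25.7059
  (87 − 82.9338)²/82.9338 = 0.1994
  (26 − 108.4750)²/108.4750 = 62.7069
  (155 − 126.1292)²/126.1292 = 6.6085
  (44 − 57.8603)²/57.8603 = 3.3202
  (68 − 84.4943)²/84.4943 = 3.2199
  (112 − 110.5162)²/110.5162 = 0.0199
  (93 − 162.0711)²/162.0711 = 29.4366
  (50 − 74.3481)²/74.3481 = 7.9737
  (121 − 108.5719)²/108.5719 = 1.4226
  (223 − 142.0089)²/142.0089 = 46.1912
χ² = 13.0539 + 25.7059 + 0.1994 + 62.7069 + 6.6085 + 3.3202 + 3.2199 + 0.0199 + 29.4366 + 7.9737 + 1.4226 + 46.1912 = 199.859

199.859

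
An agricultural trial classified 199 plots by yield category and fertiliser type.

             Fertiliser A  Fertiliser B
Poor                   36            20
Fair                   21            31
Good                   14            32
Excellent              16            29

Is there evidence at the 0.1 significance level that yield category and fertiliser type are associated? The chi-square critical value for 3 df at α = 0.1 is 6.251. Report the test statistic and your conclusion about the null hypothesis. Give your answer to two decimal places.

Row totals: 56, 52, 46, 45. Column totals: 87, 112. Grand total N = 199.
Expected counts (row total × column total / N):
  Poor, Fertiliser A: 56×87/199 = 24.482
  Poor, Fertiliser B: 56×112/199 = 31.518
  Fair, Fertiliser A: 52×87/199 = 22.734
  Fair, Fertiliser B: 52×112/199 = 29.266
  Good, Fertiliser A: 46×87/199 = 20.111
  Good, Fertiliser B: 46×112/199 = 25.889
  Excellent, Fertiliser A: 45×87/199 = 19.673
  Excellent, Fertiliser B: 45×112/199 = 25.327
Contributions (O − E)²/E:
  (36 − 24.482)²/24.482 = 5.4189
  (20 − 31.518)²/31.518 = 4.2092
  (21 − 22.734)²/22.734 = 0.1323
  (31 − 29.266)²/29.266 = 0.1027
  (14 − 20.111)²/20.111 = 1.8569
  (32 − 25.889)²/25.889 = 1.4425
  (16 − 19.673)²/19.673 = 0.6858
  (29 − 25.327)²/25.327 = 0.5327
χ² = 5.4189 + 4.2092 + 0.1323 + 0.1027 + 1.8569 + 1.4425 + 0.6858 + 0.5327 = 14.38
df = (4−1)(2−1) = 3. Since 14.38 > 6.251, reject the null hypothesis of independence at α = 0.1.

14.38; reject H₀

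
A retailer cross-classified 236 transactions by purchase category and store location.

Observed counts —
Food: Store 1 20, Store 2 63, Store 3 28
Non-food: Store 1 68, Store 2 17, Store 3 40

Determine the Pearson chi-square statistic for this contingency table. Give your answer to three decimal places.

54.109

Row totals: 111, 125. Column totals: 88, 80, 68. Grand total N = 236.
Expected counts (row total × column total / N):
  Food, Store 1: 111×88/236 = 41.3898
  Food, Store 2: 111×80/236 = 37.6271
  Food, Store 3: 111×68/236 = 31.9831
  Non-food, Store 1: 125×88/236 = 46.6102
  Non-food, Store 2: 125×80/236 = 42.3729
  Non-food, Store 3: 125×68/236 = 36.0169
Contributions (O − E)²/E:
  (20 − 41.3898)²/41.3898 = 11.0540
  (63 − 37.6271)²/37.6271 = 17.1096
  (28 − 31.9831)²/31.9831 = 0.4960
  (68 − 46.6102)²/46.6102 = 9.8160
  (17 − 42.3729)²/42.3729 = 15.1933
  (40 − 36.0169)²/36.0169 = 0.4405
χ² = 11.0540 + 17.1096 + 0.4960 + 9.8160 + 15.1933 + 0.4405 = 54.109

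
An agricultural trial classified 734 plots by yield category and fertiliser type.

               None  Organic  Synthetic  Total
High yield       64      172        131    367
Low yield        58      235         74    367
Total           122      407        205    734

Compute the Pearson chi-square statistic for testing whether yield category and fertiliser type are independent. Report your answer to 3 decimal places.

25.896

Grand total N = 734.
Expected counts (row total × column total / N):
  High yield, None: 367×122/734 = 61.0000
  High yield, Organic: 367×407/734 = 203.5000
  High yield, Synthetic: 367×205/734 = 102.5000
  Low yield, None: 367×122/734 = 61.0000
  Low yield, Organic: 367×407/734 = 203.5000
  Low yield, Synthetic: 367×205/734 = 102.5000
Contributions (O − E)²/E:
  (64 − 61.0000)²/61.0000 = 0.1475
  (172 − 203.5000)²/203.5000 = 4.8759
  (131 − 102.5000)²/102.5000 = 7.9244
  (58 − 61.0000)²/61.0000 = 0.1475
  (235 − 203.5000)²/203.5000 = 4.8759
  (74 − 102.5000)²/102.5000 = 7.9244
χ² = 0.1475 + 4.8759 + 7.9244 + 0.1475 + 4.8759 + 7.9244 = 25.896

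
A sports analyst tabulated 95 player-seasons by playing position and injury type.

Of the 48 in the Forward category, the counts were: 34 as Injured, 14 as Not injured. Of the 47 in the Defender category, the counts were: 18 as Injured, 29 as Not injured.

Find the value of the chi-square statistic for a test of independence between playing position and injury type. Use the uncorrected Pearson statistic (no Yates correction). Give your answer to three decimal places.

10.146

Row totals: 48, 47. Column totals: 52, 43. Grand total N = 95.
Expected counts (row total × column total / N):
  Forward, Injured: 48×52/95 = 26.2737
  Forward, Not injured: 48×43/95 = 21.7263
  Defender, Injured: 47×52/95 = 25.7263
  Defender, Not injured: 47×43/95 = 21.2737
Contributions (O − E)²/E:
  (34 − 26.2737)²/26.2737 = 2.2721
  (14 − 21.7263)²/21.7263 = 2.7476
  (18 − 25.7263)²/25.7263 = 2.3204
  (29 − 21.2737)²/21.2737 = 2.8061
χ² = 2.2721 + 2.7476 + 2.3204 + 2.8061 = 10.146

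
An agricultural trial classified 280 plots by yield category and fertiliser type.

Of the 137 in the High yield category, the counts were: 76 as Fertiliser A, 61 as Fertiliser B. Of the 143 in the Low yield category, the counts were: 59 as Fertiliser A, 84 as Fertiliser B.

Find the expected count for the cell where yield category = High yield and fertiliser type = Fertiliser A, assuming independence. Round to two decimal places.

66.05

Row total (High yield) = 137; column total (Fertiliser A) = 135; grand total N = 280.
Expected count = (row total × column total) / N = 137 × 135 / 280 = 66.05.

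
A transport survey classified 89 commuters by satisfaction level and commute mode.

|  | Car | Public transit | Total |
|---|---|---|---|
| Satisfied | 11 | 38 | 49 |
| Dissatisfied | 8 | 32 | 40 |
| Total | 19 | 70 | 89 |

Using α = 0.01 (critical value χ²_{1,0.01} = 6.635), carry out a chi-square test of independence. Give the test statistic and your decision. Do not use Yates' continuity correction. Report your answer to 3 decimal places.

Grand total N = 89.
Expected counts (row total × column total / N):
  Satisfied, Car: 49×19/89 = 10.4607
  Satisfied, Public transit: 49×70/89 = 38.5393
  Dissatisfied, Car: 40×19/89 = 8.5393
  Dissatisfied, Public transit: 40×70/89 = 31.4607
Contributions (O − E)²/E:
  (11 − 10.4607)²/10.4607 = 0.0278
  (38 − 38.5393)²/38.5393 = 0.0075
  (8 − 8.5393)²/8.5393 = 0.0341
  (32 − 31.4607)²/31.4607 = 0.0092
χ² = 0.0278 + 0.0075 + 0.0341 + 0.0092 = 0.079
df = (2−1)(2−1) = 1. Since 0.079 < 6.635, fail to reject the null hypothesis of independence at α = 0.01.

0.079; fail to reject H₀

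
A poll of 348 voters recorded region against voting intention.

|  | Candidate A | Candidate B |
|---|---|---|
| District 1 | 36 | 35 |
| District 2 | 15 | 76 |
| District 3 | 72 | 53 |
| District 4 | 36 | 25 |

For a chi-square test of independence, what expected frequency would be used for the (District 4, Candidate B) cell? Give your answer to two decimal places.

33.13

Row total (District 4) = 61; column total (Candidate B) = 189; grand total N = 348.
Expected count = (row total × column total) / N = 61 × 189 / 348 = 33.13.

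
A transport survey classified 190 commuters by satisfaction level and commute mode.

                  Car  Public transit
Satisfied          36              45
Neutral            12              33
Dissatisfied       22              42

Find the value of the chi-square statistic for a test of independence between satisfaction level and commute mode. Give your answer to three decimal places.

4.182

Row totals: 81, 45, 64. Column totals: 70, 120. Grand total N = 190.
Expected counts (row total × column total / N):
  Satisfied, Car: 81×70/190 = 29.8421
  Satisfied, Public transit: 81×120/190 = 51.1579
  Neutral, Car: 45×70/190 = 16.5789
  Neutral, Public transit: 45×120/190 = 28.4211
  Dissatisfied, Car: 64×70/190 = 23.5789
  Dissatisfied, Public transit: 64×120/190 = 40.4211
Contributions (O − E)²/E:
  (36 − 29.8421)²/29.8421 = 1.2707
  (45 − 51.1579)²/51.1579 = 0.7412
  (12 − 16.5789)²/16.5789 = 1.2646
  (33 − 28.4211)²/28.4211 = 0.7377
  (22 − 23.5789)²/23.5789 = 0.1057
  (42 − 40.4211)²/40.4211 = 0.0617
χ² = 1.2707 + 0.7412 + 1.2646 + 0.7377 + 0.1057 + 0.0617 = 4.182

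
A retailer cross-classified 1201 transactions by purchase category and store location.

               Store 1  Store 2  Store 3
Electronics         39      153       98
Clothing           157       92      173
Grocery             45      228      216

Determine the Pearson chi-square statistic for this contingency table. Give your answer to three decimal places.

154.532

Row totals: 290, 422, 489. Column totals: 241, 473, 487. Grand total N = 1201.
Expected counts (row total × column total / N):
  Electronics, Store 1: 290×241/1201 = 58.19317
  Electronics, Store 2: 290×473/1201 = 114.21316
  Electronics, Store 3: 290×487/1201 = 117.59367
  Clothing, Store 1: 422×241/1201 = 84.68110
  Clothing, Store 2: 422×473/1201 = 166.19983
  Clothing, Store 3: 422×487/1201 = 171.11907
  Grocery, Store 1: 489×241/1201 = 98.12573
  Grocery, Store 2: 489×473/1201 = 192.58701
  Grocery, Store 3: 489×487/1201 = 198.28726
Contributions (O − E)²/E:
  (39 − 58.19317)²/58.19317 = 6.3303
  (153 − 114.21316)²/114.21316 = 13.1720
  (98 − 117.59367)²/117.59367 = 3.2647
  (157 − 84.68110)²/84.68110 = 61.7614
  (92 − 166.19983)²/166.19983 = 33.1265
  (173 − 171.11907)²/171.11907 = 0.0207
  (45 − 98.12573)²/98.12573 = 28.7625
  (228 − 192.58701)²/192.58701 = 6.5118
  (216 − 198.28726)²/198.28726 = 1.5823
χ² = 6.3303 + 13.1720 + 3.2647 + 61.7614 + 33.1265 + 0.0207 + 28.7625 + 6.5118 + 1.5823 = 154.532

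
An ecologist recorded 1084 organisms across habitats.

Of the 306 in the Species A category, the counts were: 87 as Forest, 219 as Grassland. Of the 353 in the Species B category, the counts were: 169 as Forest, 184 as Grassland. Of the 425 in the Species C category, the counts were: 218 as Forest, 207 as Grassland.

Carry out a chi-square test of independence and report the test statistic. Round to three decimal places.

41.453

Row totals: 306, 353, 425. Column totals: 474, 610. Grand total N = 1084.
Expected counts (row total × column total / N):
  Species A, Forest: 306×474/1084 = 133.8044
  Species A, Grassland: 306×610/1084 = 172.1956
  Species B, Forest: 353×474/1084 = 154.3561
  Species B, Grassland: 353×610/1084 = 198.6439
  Species C, Forest: 425×474/1084 = 185.8395
  Species C, Grassland: 425×610/1084 = 239.1605
Contributions (O − E)²/E:
  (87 − 133.8044)²/133.8044 = 16.3720
  (219 − 172.1956)²/172.1956 = 12.7219
  (169 − 154.3561)²/154.3561 = 1.3893
  (184 − 198.6439)²/198.6439 = 1.0795
  (218 − 185.8395)²/185.8395 = 5.5655
  (207 − 239.1605)²/239.1605 = 4.3247
χ² = 16.3720 + 12.7219 + 1.3893 + 1.0795 + 5.5655 + 4.3247 = 41.453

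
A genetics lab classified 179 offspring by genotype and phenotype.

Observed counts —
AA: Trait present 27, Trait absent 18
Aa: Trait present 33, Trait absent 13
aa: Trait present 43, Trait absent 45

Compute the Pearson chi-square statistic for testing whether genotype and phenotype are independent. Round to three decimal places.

6.619

Row totals: 45, 46, 88. Column totals: 103, 76. Grand total N = 179.
Expected counts (row total × column total / N):
  AA, Trait present: 45×103/179 = 25.8939
  AA, Trait absent: 45×76/179 = 19.1061
  Aa, Trait present: 46×103/179 = 26.4693
  Aa, Trait absent: 46×76/179 = 19.5307
  aa, Trait present: 88×103/179 = 50.6369
  aa, Trait absent: 88×76/179 = 37.3631
Contributions (O − E)²/E:
  (27 − 25.8939)²/25.8939 = 0.0472
  (18 − 19.1061)²/19.1061 = 0.0640
  (33 − 26.4693)²/26.4693 = 1.6113
  (13 − 19.5307)²/19.5307 = 2.1837
  (43 − 50.6369)²/50.6369 = 1.1518
  (45 − 37.3631)²/37.3631 = 1.5610
χ² = 0.0472 + 0.0640 + 1.6113 + 2.1837 + 1.1518 + 1.5610 = 6.619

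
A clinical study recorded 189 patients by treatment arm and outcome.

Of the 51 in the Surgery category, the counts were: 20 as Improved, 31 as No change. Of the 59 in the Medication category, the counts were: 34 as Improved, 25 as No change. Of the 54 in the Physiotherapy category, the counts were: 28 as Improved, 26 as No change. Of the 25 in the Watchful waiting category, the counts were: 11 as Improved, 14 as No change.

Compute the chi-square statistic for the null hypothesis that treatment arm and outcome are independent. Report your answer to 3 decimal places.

Row totals: 51, 59, 54, 25. Column totals: 93, 96. Grand total N = 189.
Expected counts (row total × column total / N):
  Surgery, Improved: 51×93/189 = 25.0952
  Surgery, No change: 51×96/189 = 25.9048
  Medication, Improved: 59×93/189 = 29.0317
  Medication, No change: 59×96/189 = 29.9683
  Physiotherapy, Improved: 54×93/189 = 26.5714
  Physiotherapy, No change: 54×96/189 = 27.4286
  Watchful waiting, Improved: 25×93/189 = 12.3016
  Watchful waiting, No change: 25×96/189 = 12.6984
Contributions (O − E)²/E:
  (20 − 25.0952)²/25.0952 = 1.0345
  (31 − 25.9048)²/25.9048 = 1.0022
  (34 − 29.0317)²/29.0317 = 0.8502
  (25 − 29.9683)²/29.9683 = 0.8237
  (28 − 26.5714)²/26.5714 = 0.0768
  (26 − 27.4286)²/27.4286 = 0.0744
  (11 − 12.3016)²/12.3016 = 0.1377
  (14 − 12.6984)²/12.6984 = 0.1334
χ² = 1.0345 + 1.0022 + 0.8502 + 0.8237 + 0.0768 + 0.0744 + 0.1377 + 0.1334 = 4.133

4.133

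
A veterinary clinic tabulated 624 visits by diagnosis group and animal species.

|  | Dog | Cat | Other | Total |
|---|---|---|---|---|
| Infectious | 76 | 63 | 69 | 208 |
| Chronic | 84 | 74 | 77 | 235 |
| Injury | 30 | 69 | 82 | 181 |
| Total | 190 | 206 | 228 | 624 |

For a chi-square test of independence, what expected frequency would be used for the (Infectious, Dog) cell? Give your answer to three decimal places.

63.333

Row total (Infectious) = 208; column total (Dog) = 190; grand total N = 624.
Expected count = (row total × column total) / N = 208 × 190 / 624 = 63.333.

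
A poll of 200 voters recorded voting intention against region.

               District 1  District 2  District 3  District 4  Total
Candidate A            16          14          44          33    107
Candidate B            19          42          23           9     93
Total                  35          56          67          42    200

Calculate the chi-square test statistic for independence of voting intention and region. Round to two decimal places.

33.74

Grand total N = 200.
Expected counts (row total × column total / N):
  Candidate A, District 1: 107×35/200 = 18.725
  Candidate A, District 2: 107×56/200 = 29.960
  Candidate A, District 3: 107×67/200 = 35.845
  Candidate A, District 4: 107×42/200 = 22.470
  Candidate B, District 1: 93×35/200 = 16.275
  Candidate B, District 2: 93×56/200 = 26.040
  Candidate B, District 3: 93×67/200 = 31.155
  Candidate B, District 4: 93×42/200 = 19.530
Contributions (O − E)²/E:
  (16 − 18.725)²/18.725 = 0.3966
  (14 − 29.960)²/29.960 = 8.5021
  (44 − 35.845)²/35.845 = 1.8553
  (33 − 22.470)²/22.470 = 4.9346
  (19 − 16.275)²/16.275 = 0.4563
  (42 − 26.040)²/26.040 = 9.7819
  (23 − 31.155)²/31.155 = 2.1346
  (9 − 19.530)²/19.530 = 5.6775
χ² = 0.3966 + 8.5021 + 1.8553 + 4.9346 + 0.4563 + 9.7819 + 2.1346 + 5.6775 = 33.74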